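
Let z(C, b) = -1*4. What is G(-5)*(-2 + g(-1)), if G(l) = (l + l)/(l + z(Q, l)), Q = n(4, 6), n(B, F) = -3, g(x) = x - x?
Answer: -20/9 ≈ -2.2222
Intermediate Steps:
g(x) = 0
Q = -3
z(C, b) = -4
G(l) = 2*l/(-4 + l) (G(l) = (l + l)/(l - 4) = (2*l)/(-4 + l) = 2*l/(-4 + l))
G(-5)*(-2 + g(-1)) = (2*(-5)/(-4 - 5))*(-2 + 0) = (2*(-5)/(-9))*(-2) = (2*(-5)*(-⅑))*(-2) = (10/9)*(-2) = -20/9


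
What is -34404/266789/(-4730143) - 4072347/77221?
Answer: -5139098786042759685/97449050280381767 ≈ -52.736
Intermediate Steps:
-34404/266789/(-4730143) - 4072347/77221 = -34404*1/266789*(-1/4730143) - 4072347*1/77221 = -34404/266789*(-1/4730143) - 4072347/77221 = 34404/1261950120827 - 4072347/77221 = -5139098786042759685/97449050280381767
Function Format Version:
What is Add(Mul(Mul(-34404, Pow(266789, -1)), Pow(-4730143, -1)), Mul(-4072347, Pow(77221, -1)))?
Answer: Rational(-5139098786042759685, 97449050280381767) ≈ -52.736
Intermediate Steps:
Add(Mul(Mul(-34404, Pow(266789, -1)), Pow(-4730143, -1)), Mul(-4072347, Pow(77221, -1))) = Add(Mul(Mul(-34404, Rational(1, 266789)), Rational(-1, 4730143)), Mul(-4072347, Rational(1, 77221))) = Add(Mul(Rational(-34404, 266789), Rational(-1, 4730143)), Rational(-4072347, 77221)) = Add(Rational(34404, 1261950120827), Rational(-4072347, 77221)) = Rational(-5139098786042759685, 97449050280381767)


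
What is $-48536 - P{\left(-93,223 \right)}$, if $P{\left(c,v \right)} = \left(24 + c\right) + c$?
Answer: $-48374$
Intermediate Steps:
$P{\left(c,v \right)} = 24 + 2 c$
$-48536 - P{\left(-93,223 \right)} = -48536 - \left(24 + 2 \left(-93\right)\right) = -48536 - \left(24 - 186\right) = -48536 - -162 = -48536 + 162 = -48374$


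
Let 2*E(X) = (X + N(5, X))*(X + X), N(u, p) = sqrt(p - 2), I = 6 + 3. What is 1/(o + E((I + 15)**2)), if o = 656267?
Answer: 141149/139434075775 - 576*sqrt(574)/976038530425 ≈ 9.9816e-7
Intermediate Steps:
I = 9
N(u, p) = sqrt(-2 + p)
E(X) = X*(X + sqrt(-2 + X)) (E(X) = ((X + sqrt(-2 + X))*(X + X))/2 = ((X + sqrt(-2 + X))*(2*X))/2 = (2*X*(X + sqrt(-2 + X)))/2 = X*(X + sqrt(-2 + X)))
1/(o + E((I + 15)**2)) = 1/(656267 + (9 + 15)**2*((9 + 15)**2 + sqrt(-2 + (9 + 15)**2))) = 1/(656267 + 24**2*(24**2 + sqrt(-2 + 24**2))) = 1/(656267 + 576*(576 + sqrt(-2 + 576))) = 1/(656267 + 576*(576 + sqrt(574))) = 1/(656267 + (331776 + 576*sqrt(574))) = 1/(988043 + 576*sqrt(574))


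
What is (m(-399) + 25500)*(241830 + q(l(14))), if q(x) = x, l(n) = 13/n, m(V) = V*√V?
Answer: 43166820750/7 - 192981081*I*√399/2 ≈ 6.1667e+9 - 1.9274e+9*I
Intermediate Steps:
m(V) = V^(3/2)
(m(-399) + 25500)*(241830 + q(l(14))) = ((-399)^(3/2) + 25500)*(241830 + 13/14) = (-399*I*√399 + 25500)*(241830 + 13*(1/14)) = (25500 - 399*I*√399)*(241830 + 13/14) = (25500 - 399*I*√399)*(3385633/14) = 43166820750/7 - 192981081*I*√399/2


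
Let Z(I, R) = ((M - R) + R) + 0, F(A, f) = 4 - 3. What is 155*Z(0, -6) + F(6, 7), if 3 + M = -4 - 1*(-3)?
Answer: -619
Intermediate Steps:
F(A, f) = 1
M = -4 (M = -3 + (-4 - 1*(-3)) = -3 + (-4 + 3) = -3 - 1 = -4)
Z(I, R) = -4 (Z(I, R) = ((-4 - R) + R) + 0 = -4 + 0 = -4)
155*Z(0, -6) + F(6, 7) = 155*(-4) + 1 = -620 + 1 = -619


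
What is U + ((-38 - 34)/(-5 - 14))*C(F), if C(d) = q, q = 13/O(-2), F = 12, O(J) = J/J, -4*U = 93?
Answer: 1977/76 ≈ 26.013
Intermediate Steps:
U = -93/4 (U = -¼*93 = -93/4 ≈ -23.250)
O(J) = 1
q = 13 (q = 13/1 = 13*1 = 13)
C(d) = 13
U + ((-38 - 34)/(-5 - 14))*C(F) = -93/4 + ((-38 - 34)/(-5 - 14))*13 = -93/4 - 72/(-19)*13 = -93/4 - 72*(-1/19)*13 = -93/4 + (72/19)*13 = -93/4 + 936/19 = 1977/76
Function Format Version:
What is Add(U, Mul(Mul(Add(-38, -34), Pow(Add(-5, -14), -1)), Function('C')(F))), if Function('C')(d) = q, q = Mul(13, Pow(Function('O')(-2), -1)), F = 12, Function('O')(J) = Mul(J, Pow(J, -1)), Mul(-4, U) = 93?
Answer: Rational(1977, 76) ≈ 26.013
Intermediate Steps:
U = Rational(-93, 4) (U = Mul(Rational(-1, 4), 93) = Rational(-93, 4) ≈ -23.250)
Function('O')(J) = 1
q = 13 (q = Mul(13, Pow(1, -1)) = Mul(13, 1) = 13)
Function('C')(d) = 13
Add(U, Mul(Mul(Add(-38, -34), Pow(Add(-5, -14), -1)), Function('C')(F))) = Add(Rational(-93, 4), Mul(Mul(Add(-38, -34), Pow(Add(-5, -14), -1)), 13)) = Add(Rational(-93, 4), Mul(Mul(-72, Pow(-19, -1)), 13)) = Add(Rational(-93, 4), Mul(Mul(-72, Rational(-1, 19)), 13)) = Add(Rational(-93, 4), Mul(Rational(72, 19), 13)) = Add(Rational(-93, 4), Rational(936, 19)) = Rational(1977, 76)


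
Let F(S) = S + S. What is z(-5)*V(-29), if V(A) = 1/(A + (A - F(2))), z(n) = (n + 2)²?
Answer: -9/62 ≈ -0.14516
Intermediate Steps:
F(S) = 2*S
z(n) = (2 + n)²
V(A) = 1/(-4 + 2*A) (V(A) = 1/(A + (A - 2*2)) = 1/(A + (A - 1*4)) = 1/(A + (A - 4)) = 1/(A + (-4 + A)) = 1/(-4 + 2*A))
z(-5)*V(-29) = (2 - 5)²*(1/(2*(-2 - 29))) = (-3)²*((½)/(-31)) = 9*((½)*(-1/31)) = 9*(-1/62) = -9/62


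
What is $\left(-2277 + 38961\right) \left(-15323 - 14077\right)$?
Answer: $-1078509600$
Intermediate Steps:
$\left(-2277 + 38961\right) \left(-15323 - 14077\right) = 36684 \left(-29400\right) = -1078509600$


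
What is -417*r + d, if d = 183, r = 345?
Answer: -143682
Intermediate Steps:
-417*r + d = -417*345 + 183 = -143865 + 183 = -143682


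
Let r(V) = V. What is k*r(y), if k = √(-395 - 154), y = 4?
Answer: 12*I*√61 ≈ 93.723*I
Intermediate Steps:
k = 3*I*√61 (k = √(-549) = 3*I*√61 ≈ 23.431*I)
k*r(y) = (3*I*√61)*4 = 12*I*√61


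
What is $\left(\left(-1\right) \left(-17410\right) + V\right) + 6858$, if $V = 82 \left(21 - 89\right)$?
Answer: $18692$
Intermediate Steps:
$V = -5576$ ($V = 82 \left(-68\right) = -5576$)
$\left(\left(-1\right) \left(-17410\right) + V\right) + 6858 = \left(\left(-1\right) \left(-17410\right) - 5576\right) + 6858 = \left(17410 - 5576\right) + 6858 = 11834 + 6858 = 18692$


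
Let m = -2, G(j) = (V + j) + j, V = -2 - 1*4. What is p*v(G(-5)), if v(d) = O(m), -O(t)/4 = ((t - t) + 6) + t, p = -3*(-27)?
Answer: -1296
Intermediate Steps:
V = -6 (V = -2 - 4 = -6)
G(j) = -6 + 2*j (G(j) = (-6 + j) + j = -6 + 2*j)
p = 81
O(t) = -24 - 4*t (O(t) = -4*(((t - t) + 6) + t) = -4*((0 + 6) + t) = -4*(6 + t) = -24 - 4*t)
v(d) = -16 (v(d) = -24 - 4*(-2) = -24 + 8 = -16)
p*v(G(-5)) = 81*(-16) = -1296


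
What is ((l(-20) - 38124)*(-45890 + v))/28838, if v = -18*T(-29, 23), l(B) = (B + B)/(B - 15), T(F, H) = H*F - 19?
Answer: 4475509060/100933 ≈ 44341.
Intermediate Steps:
T(F, H) = -19 + F*H (T(F, H) = F*H - 19 = -19 + F*H)
l(B) = 2*B/(-15 + B) (l(B) = (2*B)/(-15 + B) = 2*B/(-15 + B))
v = 12348 (v = -18*(-19 - 29*23) = -18*(-19 - 667) = -18*(-686) = 12348)
((l(-20) - 38124)*(-45890 + v))/28838 = ((2*(-20)/(-15 - 20) - 38124)*(-45890 + 12348))/28838 = ((2*(-20)/(-35) - 38124)*(-33542))*(1/28838) = ((2*(-20)*(-1/35) - 38124)*(-33542))*(1/28838) = ((8/7 - 38124)*(-33542))*(1/28838) = -266860/7*(-33542)*(1/28838) = (8951018120/7)*(1/28838) = 4475509060/100933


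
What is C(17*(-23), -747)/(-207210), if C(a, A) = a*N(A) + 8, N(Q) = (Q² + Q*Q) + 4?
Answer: 218182297/103605 ≈ 2105.9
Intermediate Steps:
N(Q) = 4 + 2*Q² (N(Q) = (Q² + Q²) + 4 = 2*Q² + 4 = 4 + 2*Q²)
C(a, A) = 8 + a*(4 + 2*A²) (C(a, A) = a*(4 + 2*A²) + 8 = 8 + a*(4 + 2*A²))
C(17*(-23), -747)/(-207210) = (8 + 2*(17*(-23))*(2 + (-747)²))/(-207210) = (8 + 2*(-391)*(2 + 558009))*(-1/207210) = (8 + 2*(-391)*558011)*(-1/207210) = (8 - 436364602)*(-1/207210) = -436364594*(-1/207210) = 218182297/103605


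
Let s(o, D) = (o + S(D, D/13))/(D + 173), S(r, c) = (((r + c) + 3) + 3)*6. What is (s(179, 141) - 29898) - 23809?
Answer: -219217335/4082 ≈ -53703.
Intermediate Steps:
S(r, c) = 36 + 6*c + 6*r (S(r, c) = (((c + r) + 3) + 3)*6 = ((3 + c + r) + 3)*6 = (6 + c + r)*6 = 36 + 6*c + 6*r)
s(o, D) = (36 + o + 84*D/13)/(173 + D) (s(o, D) = (o + (36 + 6*(D/13) + 6*D))/(D + 173) = (o + (36 + 6*(D*(1/13)) + 6*D))/(173 + D) = (o + (36 + 6*(D/13) + 6*D))/(173 + D) = (o + (36 + 6*D/13 + 6*D))/(173 + D) = (o + (36 + 84*D/13))/(173 + D) = (36 + o + 84*D/13)/(173 + D))
(s(179, 141) - 29898) - 23809 = ((36 + 179 + (84/13)*141)/(173 + 141) - 29898) - 23809 = ((36 + 179 + 11844/13)/314 - 29898) - 23809 = ((1/314)*(14639/13) - 29898) - 23809 = (14639/4082 - 29898) - 23809 = -122028997/4082 - 23809 = -219217335/4082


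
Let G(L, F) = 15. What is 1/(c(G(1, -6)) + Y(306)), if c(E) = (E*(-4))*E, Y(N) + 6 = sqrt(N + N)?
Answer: -151/136704 - sqrt(17)/136704 ≈ -0.0011347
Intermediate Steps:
Y(N) = -6 + sqrt(2)*sqrt(N) (Y(N) = -6 + sqrt(N + N) = -6 + sqrt(2*N) = -6 + sqrt(2)*sqrt(N))
c(E) = -4*E**2 (c(E) = (-4*E)*E = -4*E**2)
1/(c(G(1, -6)) + Y(306)) = 1/(-4*15**2 + (-6 + sqrt(2)*sqrt(306))) = 1/(-4*225 + (-6 + sqrt(2)*(3*sqrt(34)))) = 1/(-900 + (-6 + 6*sqrt(17))) = 1/(-906 + 6*sqrt(17))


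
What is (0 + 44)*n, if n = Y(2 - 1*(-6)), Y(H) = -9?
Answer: -396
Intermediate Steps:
n = -9
(0 + 44)*n = (0 + 44)*(-9) = 44*(-9) = -396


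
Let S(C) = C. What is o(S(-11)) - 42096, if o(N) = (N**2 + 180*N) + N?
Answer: -43966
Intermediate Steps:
o(N) = N**2 + 181*N
o(S(-11)) - 42096 = -11*(181 - 11) - 42096 = -11*170 - 42096 = -1870 - 42096 = -43966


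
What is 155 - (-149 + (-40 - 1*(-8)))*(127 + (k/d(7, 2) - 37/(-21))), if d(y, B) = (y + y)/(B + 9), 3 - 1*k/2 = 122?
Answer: -218108/21 ≈ -10386.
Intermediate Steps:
k = -238 (k = 6 - 2*122 = 6 - 244 = -238)
d(y, B) = 2*y/(9 + B) (d(y, B) = (2*y)/(9 + B) = 2*y/(9 + B))
155 - (-149 + (-40 - 1*(-8)))*(127 + (k/d(7, 2) - 37/(-21))) = 155 - (-149 + (-40 - 1*(-8)))*(127 + (-238/(2*7/(9 + 2)) - 37/(-21))) = 155 - (-149 + (-40 + 8))*(127 + (-238/(2*7/11) - 37*(-1/21))) = 155 - (-149 - 32)*(127 + (-238/(2*7*(1/11)) + 37/21)) = 155 - (-181)*(127 + (-238/14/11 + 37/21)) = 155 - (-181)*(127 + (-238*11/14 + 37/21)) = 155 - (-181)*(127 + (-187 + 37/21)) = 155 - (-181)*(127 - 3890/21) = 155 - (-181)*(-1223)/21 = 155 - 1*221363/21 = 155 - 221363/21 = -218108/21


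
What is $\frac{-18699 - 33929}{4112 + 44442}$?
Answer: $- \frac{26314}{24277} \approx -1.0839$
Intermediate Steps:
$\frac{-18699 - 33929}{4112 + 44442} = - \frac{52628}{48554} = \left(-52628\right) \frac{1}{48554} = - \frac{26314}{24277}$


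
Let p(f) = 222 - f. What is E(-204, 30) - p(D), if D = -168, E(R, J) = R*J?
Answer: -6510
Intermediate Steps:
E(R, J) = J*R
E(-204, 30) - p(D) = 30*(-204) - (222 - 1*(-168)) = -6120 - (222 + 168) = -6120 - 1*390 = -6120 - 390 = -6510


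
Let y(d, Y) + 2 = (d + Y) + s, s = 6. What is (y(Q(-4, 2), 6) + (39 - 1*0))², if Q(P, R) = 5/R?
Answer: 10609/4 ≈ 2652.3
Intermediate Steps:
y(d, Y) = 4 + Y + d (y(d, Y) = -2 + ((d + Y) + 6) = -2 + ((Y + d) + 6) = -2 + (6 + Y + d) = 4 + Y + d)
(y(Q(-4, 2), 6) + (39 - 1*0))² = ((4 + 6 + 5/2) + (39 - 1*0))² = ((4 + 6 + 5*(½)) + (39 + 0))² = ((4 + 6 + 5/2) + 39)² = (25/2 + 39)² = (103/2)² = 10609/4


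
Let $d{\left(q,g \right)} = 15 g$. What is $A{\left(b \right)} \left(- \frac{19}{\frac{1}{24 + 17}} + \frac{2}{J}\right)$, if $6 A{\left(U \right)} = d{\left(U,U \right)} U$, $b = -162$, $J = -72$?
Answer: $- \frac{102224025}{2} \approx -5.1112 \cdot 10^{7}$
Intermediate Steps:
$A{\left(U \right)} = \frac{5 U^{2}}{2}$ ($A{\left(U \right)} = \frac{15 U U}{6} = \frac{15 U^{2}}{6} = \frac{5 U^{2}}{2}$)
$A{\left(b \right)} \left(- \frac{19}{\frac{1}{24 + 17}} + \frac{2}{J}\right) = \frac{5 \left(-162\right)^{2}}{2} \left(- \frac{19}{\frac{1}{24 + 17}} + \frac{2}{-72}\right) = \frac{5}{2} \cdot 26244 \left(- \frac{19}{\frac{1}{41}} + 2 \left(- \frac{1}{72}\right)\right) = 65610 \left(- 19 \frac{1}{\frac{1}{41}} - \frac{1}{36}\right) = 65610 \left(\left(-19\right) 41 - \frac{1}{36}\right) = 65610 \left(-779 - \frac{1}{36}\right) = 65610 \left(- \frac{28045}{36}\right) = - \frac{102224025}{2}$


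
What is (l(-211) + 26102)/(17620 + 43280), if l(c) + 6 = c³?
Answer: -1873567/12180 ≈ -153.82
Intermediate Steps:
l(c) = -6 + c³
(l(-211) + 26102)/(17620 + 43280) = ((-6 + (-211)³) + 26102)/(17620 + 43280) = ((-6 - 9393931) + 26102)/60900 = (-9393937 + 26102)*(1/60900) = -9367835*1/60900 = -1873567/12180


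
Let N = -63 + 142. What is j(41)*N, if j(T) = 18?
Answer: 1422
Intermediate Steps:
N = 79
j(41)*N = 18*79 = 1422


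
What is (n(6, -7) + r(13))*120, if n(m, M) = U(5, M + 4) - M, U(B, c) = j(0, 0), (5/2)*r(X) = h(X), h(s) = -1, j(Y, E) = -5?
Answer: 192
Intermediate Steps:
r(X) = -2/5 (r(X) = (2/5)*(-1) = -2/5)
U(B, c) = -5
n(m, M) = -5 - M
(n(6, -7) + r(13))*120 = ((-5 - 1*(-7)) - 2/5)*120 = ((-5 + 7) - 2/5)*120 = (2 - 2/5)*120 = (8/5)*120 = 192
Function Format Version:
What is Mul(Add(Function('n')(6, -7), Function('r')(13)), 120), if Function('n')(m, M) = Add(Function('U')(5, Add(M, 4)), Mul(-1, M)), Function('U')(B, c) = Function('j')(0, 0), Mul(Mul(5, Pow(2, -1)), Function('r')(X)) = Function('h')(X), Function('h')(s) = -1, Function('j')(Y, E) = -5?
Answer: 192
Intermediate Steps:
Function('r')(X) = Rational(-2, 5) (Function('r')(X) = Mul(Rational(2, 5), -1) = Rational(-2, 5))
Function('U')(B, c) = -5
Function('n')(m, M) = Add(-5, Mul(-1, M))
Mul(Add(Function('n')(6, -7), Function('r')(13)), 120) = Mul(Add(Add(-5, Mul(-1, -7)), Rational(-2, 5)), 120) = Mul(Add(Add(-5, 7), Rational(-2, 5)), 120) = Mul(Add(2, Rational(-2, 5)), 120) = Mul(Rational(8, 5), 120) = 192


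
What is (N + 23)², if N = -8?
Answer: 225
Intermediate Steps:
(N + 23)² = (-8 + 23)² = 15² = 225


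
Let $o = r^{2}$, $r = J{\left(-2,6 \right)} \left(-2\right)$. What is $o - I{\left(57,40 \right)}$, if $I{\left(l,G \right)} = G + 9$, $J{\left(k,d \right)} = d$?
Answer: $95$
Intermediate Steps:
$I{\left(l,G \right)} = 9 + G$
$r = -12$ ($r = 6 \left(-2\right) = -12$)
$o = 144$ ($o = \left(-12\right)^{2} = 144$)
$o - I{\left(57,40 \right)} = 144 - \left(9 + 40\right) = 144 - 49 = 95$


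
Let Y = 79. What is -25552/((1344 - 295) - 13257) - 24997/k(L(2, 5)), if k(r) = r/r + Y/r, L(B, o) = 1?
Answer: -18944951/61040 ≈ -310.37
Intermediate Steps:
k(r) = 1 + 79/r (k(r) = r/r + 79/r = 1 + 79/r)
-25552/((1344 - 295) - 13257) - 24997/k(L(2, 5)) = -25552/((1344 - 295) - 13257) - 24997/(79 + 1) = -25552/(1049 - 13257) - 24997/(1*80) = -25552/(-12208) - 24997/80 = -25552*(-1/12208) - 24997*1/80 = 1597/763 - 24997/80 = -18944951/61040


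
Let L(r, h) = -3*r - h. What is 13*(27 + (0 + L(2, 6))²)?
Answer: 2223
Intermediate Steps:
L(r, h) = -h - 3*r
13*(27 + (0 + L(2, 6))²) = 13*(27 + (0 + (-1*6 - 3*2))²) = 13*(27 + (0 + (-6 - 6))²) = 13*(27 + (0 - 12)²) = 13*(27 + (-12)²) = 13*(27 + 144) = 13*171 = 2223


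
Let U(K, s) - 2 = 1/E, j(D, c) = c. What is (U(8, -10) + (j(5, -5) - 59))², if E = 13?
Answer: 648025/169 ≈ 3834.5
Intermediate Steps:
U(K, s) = 27/13 (U(K, s) = 2 + 1/13 = 27/13)
(U(8, -10) + (j(5, -5) - 59))² = (27/13 + (-5 - 59))² = (27/13 - 64)² = (-805/13)² = 648025/169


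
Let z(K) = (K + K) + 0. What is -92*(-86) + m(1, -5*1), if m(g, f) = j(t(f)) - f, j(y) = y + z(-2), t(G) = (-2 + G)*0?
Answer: 7913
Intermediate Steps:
z(K) = 2*K (z(K) = 2*K + 0 = 2*K)
t(G) = 0
j(y) = -4 + y (j(y) = y + 2*(-2) = y - 4 = -4 + y)
m(g, f) = -4 - f (m(g, f) = (-4 + 0) - f = -4 - f)
-92*(-86) + m(1, -5*1) = -92*(-86) + (-4 - (-5)) = 7912 + (-4 - 1*(-5)) = 7912 + (-4 + 5) = 7912 + 1 = 7913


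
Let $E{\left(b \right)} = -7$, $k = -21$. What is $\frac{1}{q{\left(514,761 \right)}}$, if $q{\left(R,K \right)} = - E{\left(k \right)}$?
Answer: $\frac{1}{7} \approx 0.14286$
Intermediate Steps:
$q{\left(R,K \right)} = 7$ ($q{\left(R,K \right)} = \left(-1\right) \left(-7\right) = 7$)
$\frac{1}{q{\left(514,761 \right)}} = \frac{1}{7}$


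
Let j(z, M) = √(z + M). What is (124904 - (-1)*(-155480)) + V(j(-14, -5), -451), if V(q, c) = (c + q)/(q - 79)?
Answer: -47842528/1565 + 93*I*√19/1565 ≈ -30570.0 + 0.25903*I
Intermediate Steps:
j(z, M) = √(M + z)
V(q, c) = (c + q)/(-79 + q)
(124904 - (-1)*(-155480)) + V(j(-14, -5), -451) = (124904 - (-1)*(-155480)) + (-451 + √(-5 - 14))/(-79 + √(-5 - 14)) = (124904 - 1*155480) + (-451 + √(-19))/(-79 + √(-19)) = (124904 - 155480) + (-451 + I*√19)/(-79 + I*√19) = -30576 + (-451 + I*√19)/(-79 + I*√19)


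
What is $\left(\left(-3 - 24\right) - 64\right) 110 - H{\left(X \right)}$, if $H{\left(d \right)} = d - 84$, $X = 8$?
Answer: $-9934$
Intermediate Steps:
$H{\left(d \right)} = -84 + d$
$\left(\left(-3 - 24\right) - 64\right) 110 - H{\left(X \right)} = \left(\left(-3 - 24\right) - 64\right) 110 - \left(-84 + 8\right) = \left(\left(-3 - 24\right) - 64\right) 110 - -76 = \left(-27 - 64\right) 110 + 76 = \left(-91\right) 110 + 76 = -10010 + 76 = -9934$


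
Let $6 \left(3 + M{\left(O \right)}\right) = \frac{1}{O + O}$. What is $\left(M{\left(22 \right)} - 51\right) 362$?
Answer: $- \frac{2580155}{132} \approx -19547.0$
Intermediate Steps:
$M{\left(O \right)} = -3 + \frac{1}{12 O}$ ($M{\left(O \right)} = -3 + \frac{1}{6 \left(O + O\right)} = -3 + \frac{1}{6 \cdot 2 O} = -3 + \frac{\frac{1}{2} \frac{1}{O}}{6} = -3 + \frac{1}{12 O}$)
$\left(M{\left(22 \right)} - 51\right) 362 = \left(\left(-3 + \frac{1}{12 \cdot 22}\right) - 51\right) 362 = \left(\left(-3 + \frac{1}{12} \cdot \frac{1}{22}\right) - 51\right) 362 = \left(\left(-3 + \frac{1}{264}\right) - 51\right) 362 = \left(- \frac{791}{264} - 51\right) 362 = \left(- \frac{14255}{264}\right) 362 = - \frac{2580155}{132}$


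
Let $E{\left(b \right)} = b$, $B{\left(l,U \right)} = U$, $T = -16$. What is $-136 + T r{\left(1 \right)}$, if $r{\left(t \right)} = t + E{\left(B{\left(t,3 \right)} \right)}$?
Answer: $-200$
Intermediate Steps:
$r{\left(t \right)} = 3 + t$ ($r{\left(t \right)} = t + 3 = 3 + t$)
$-136 + T r{\left(1 \right)} = -136 - 16 \left(3 + 1\right) = -136 - 64 = -200$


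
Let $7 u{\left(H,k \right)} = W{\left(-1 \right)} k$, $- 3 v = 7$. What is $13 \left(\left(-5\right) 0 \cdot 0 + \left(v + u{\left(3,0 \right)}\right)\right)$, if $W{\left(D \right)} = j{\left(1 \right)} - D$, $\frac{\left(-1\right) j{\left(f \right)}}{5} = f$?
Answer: $- \frac{91}{3} \approx -30.333$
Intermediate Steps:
$v = - \frac{7}{3}$ ($v = \left(- \frac{1}{3}\right) 7 = - \frac{7}{3} \approx -2.3333$)
$j{\left(f \right)} = - 5 f$
$W{\left(D \right)} = -5 - D$ ($W{\left(D \right)} = \left(-5\right) 1 - D = -5 - D$)
$u{\left(H,k \right)} = - \frac{4 k}{7}$ ($u{\left(H,k \right)} = \frac{\left(-5 - -1\right) k}{7} = \frac{\left(-5 + 1\right) k}{7} = \frac{\left(-4\right) k}{7} = - \frac{4 k}{7}$)
$13 \left(\left(-5\right) 0 \cdot 0 + \left(v + u{\left(3,0 \right)}\right)\right) = 13 \left(\left(-5\right) 0 \cdot 0 - \frac{7}{3}\right) = 13 \left(0 \cdot 0 + \left(- \frac{7}{3} + 0\right)\right) = 13 \left(0 - \frac{7}{3}\right) = 13 \left(- \frac{7}{3}\right) = - \frac{91}{3}$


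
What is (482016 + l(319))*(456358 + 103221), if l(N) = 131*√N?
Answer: 269726031264 + 73304849*√319 ≈ 2.7104e+11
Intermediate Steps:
(482016 + l(319))*(456358 + 103221) = (482016 + 131*√319)*(456358 + 103221) = (482016 + 131*√319)*559579 = 269726031264 + 73304849*√319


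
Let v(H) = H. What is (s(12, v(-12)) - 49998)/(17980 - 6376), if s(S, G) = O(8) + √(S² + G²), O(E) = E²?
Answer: -24967/5802 + √2/967 ≈ -4.3017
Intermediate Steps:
s(S, G) = 64 + √(G² + S²) (s(S, G) = 8² + √(S² + G²) = 64 + √(G² + S²))
(s(12, v(-12)) - 49998)/(17980 - 6376) = ((64 + √((-12)² + 12²)) - 49998)/(17980 - 6376) = ((64 + √(144 + 144)) - 49998)/11604 = ((64 + √288) - 49998)*(1/11604) = ((64 + 12*√2) - 49998)*(1/11604) = (-49934 + 12*√2)*(1/11604) = -24967/5802 + √2/967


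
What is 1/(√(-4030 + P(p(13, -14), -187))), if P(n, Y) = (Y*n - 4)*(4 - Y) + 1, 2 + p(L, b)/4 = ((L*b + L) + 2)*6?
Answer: √143434679/143434679 ≈ 8.3497e-5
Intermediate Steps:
p(L, b) = 40 + 24*L + 24*L*b (p(L, b) = -8 + 4*(((L*b + L) + 2)*6) = -8 + 4*(((L + L*b) + 2)*6) = -8 + 4*((2 + L + L*b)*6) = -8 + 4*(12 + 6*L + 6*L*b) = -8 + (48 + 24*L + 24*L*b) = 40 + 24*L + 24*L*b)
P(n, Y) = 1 + (-4 + Y*n)*(4 - Y) (P(n, Y) = (-4 + Y*n)*(4 - Y) + 1 = 1 + (-4 + Y*n)*(4 - Y))
1/(√(-4030 + P(p(13, -14), -187))) = 1/(√(-4030 + (-15 + 4*(-187) - 1*(40 + 24*13 + 24*13*(-14))*(-187)² + 4*(-187)*(40 + 24*13 + 24*13*(-14))))) = 1/(√(-4030 + (-15 - 748 - 1*(40 + 312 - 4368)*34969 + 4*(-187)*(40 + 312 - 4368)))) = 1/(√(-4030 + (-15 - 748 - 1*(-4016)*34969 + 4*(-187)*(-4016)))) = 1/(√(-4030 + (-15 - 748 + 140435504 + 3003968))) = 1/(√(-4030 + 143438709)) = 1/(√143434679) = √143434679/143434679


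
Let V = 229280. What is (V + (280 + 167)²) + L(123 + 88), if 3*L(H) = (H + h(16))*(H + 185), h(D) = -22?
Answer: 454037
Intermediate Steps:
L(H) = (-22 + H)*(185 + H)/3 (L(H) = ((H - 22)*(H + 185))/3 = ((-22 + H)*(185 + H))/3 = (-22 + H)*(185 + H)/3)
(V + (280 + 167)²) + L(123 + 88) = (229280 + (280 + 167)²) + (-4070/3 + (123 + 88)²/3 + 163*(123 + 88)/3) = (229280 + 447²) + (-4070/3 + (⅓)*211² + (163/3)*211) = (229280 + 199809) + (-4070/3 + (⅓)*44521 + 34393/3) = 429089 + (-4070/3 + 44521/3 + 34393/3) = 429089 + 24948 = 454037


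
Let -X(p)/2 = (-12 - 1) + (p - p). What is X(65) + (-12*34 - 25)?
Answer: -407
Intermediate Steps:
X(p) = 26 (X(p) = -2*((-12 - 1) + (p - p)) = -2*(-13 + 0) = -2*(-13) = 26)
X(65) + (-12*34 - 25) = 26 + (-12*34 - 25) = 26 + (-408 - 25) = 26 - 433 = -407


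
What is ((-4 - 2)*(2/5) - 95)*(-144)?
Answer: 70128/5 ≈ 14026.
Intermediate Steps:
((-4 - 2)*(2/5) - 95)*(-144) = (-12/5 - 95)*(-144) = -487/5*(-144) = 70128/5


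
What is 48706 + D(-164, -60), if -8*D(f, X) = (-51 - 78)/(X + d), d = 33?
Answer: 3506789/72 ≈ 48705.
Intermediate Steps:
D(f, X) = 129/(8*(33 + X)) (D(f, X) = -(-51 - 78)/(8*(X + 33)) = -(-129)/(8*(33 + X)) = 129/(8*(33 + X)))
48706 + D(-164, -60) = 48706 + 129/(8*(33 - 60)) = 48706 + (129/8)/(-27) = 48706 + (129/8)*(-1/27) = 48706 - 43/72 = 3506789/72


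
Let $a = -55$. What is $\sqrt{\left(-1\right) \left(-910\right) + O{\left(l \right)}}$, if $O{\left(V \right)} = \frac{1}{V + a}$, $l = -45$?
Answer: $\frac{3 \sqrt{10111}}{10} \approx 30.166$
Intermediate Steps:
$O{\left(V \right)} = \frac{1}{-55 + V}$ ($O{\left(V \right)} = \frac{1}{V - 55} = \frac{1}{-55 + V}$)
$\sqrt{\left(-1\right) \left(-910\right) + O{\left(l \right)}} = \sqrt{\left(-1\right) \left(-910\right) + \frac{1}{-55 - 45}} = \sqrt{910 + \frac{1}{-100}} = \sqrt{910 - \frac{1}{100}} = \sqrt{\frac{90999}{100}} = \frac{3 \sqrt{10111}}{10}$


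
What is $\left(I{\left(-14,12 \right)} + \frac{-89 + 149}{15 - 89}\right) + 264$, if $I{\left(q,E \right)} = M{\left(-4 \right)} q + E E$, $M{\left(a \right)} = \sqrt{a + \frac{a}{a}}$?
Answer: $\frac{15066}{37} - 14 i \sqrt{3} \approx 407.19 - 24.249 i$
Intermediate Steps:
$M{\left(a \right)} = \sqrt{1 + a}$ ($M{\left(a \right)} = \sqrt{a + 1} = \sqrt{1 + a}$)
$I{\left(q,E \right)} = E^{2} + i q \sqrt{3}$ ($I{\left(q,E \right)} = \sqrt{1 - 4} q + E E = \sqrt{-3} q + E^{2} = i \sqrt{3} q + E^{2} = i q \sqrt{3} + E^{2} = E^{2} + i q \sqrt{3}$)
$\left(I{\left(-14,12 \right)} + \frac{-89 + 149}{15 - 89}\right) + 264 = \left(\left(12^{2} + i \left(-14\right) \sqrt{3}\right) + \frac{-89 + 149}{15 - 89}\right) + 264 = \left(\left(144 - 14 i \sqrt{3}\right) + \frac{60}{-74}\right) + 264 = \left(\left(144 - 14 i \sqrt{3}\right) + 60 \left(- \frac{1}{74}\right)\right) + 264 = \left(\left(144 - 14 i \sqrt{3}\right) - \frac{30}{37}\right) + 264 = \left(\frac{5298}{37} - 14 i \sqrt{3}\right) + 264 = \frac{15066}{37} - 14 i \sqrt{3}$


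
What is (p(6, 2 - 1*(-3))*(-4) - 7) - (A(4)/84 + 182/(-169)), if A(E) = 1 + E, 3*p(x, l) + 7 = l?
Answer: -1207/364 ≈ -3.3159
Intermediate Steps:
p(x, l) = -7/3 + l/3
(p(6, 2 - 1*(-3))*(-4) - 7) - (A(4)/84 + 182/(-169)) = ((-7/3 + (2 - 1*(-3))/3)*(-4) - 7) - ((1 + 4)/84 + 182/(-169)) = ((-7/3 + (2 + 3)/3)*(-4) - 7) - (5*(1/84) + 182*(-1/169)) = ((-7/3 + (⅓)*5)*(-4) - 7) - (5/84 - 14/13) = ((-7/3 + 5/3)*(-4) - 7) - 1*(-1111/1092) = (-⅔*(-4) - 7) + 1111/1092 = (8/3 - 7) + 1111/1092 = -13/3 + 1111/1092 = -1207/364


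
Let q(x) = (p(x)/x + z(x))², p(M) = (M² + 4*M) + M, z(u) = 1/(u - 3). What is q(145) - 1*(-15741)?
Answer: 771134125/20164 ≈ 38243.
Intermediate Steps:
z(u) = 1/(-3 + u)
p(M) = M² + 5*M
q(x) = (5 + x + 1/(-3 + x))² (q(x) = ((x*(5 + x))/x + 1/(-3 + x))² = ((5 + x) + 1/(-3 + x))² = (5 + x + 1/(-3 + x))²)
q(145) - 1*(-15741) = (1 + (-3 + 145)*(5 + 145))²/(-3 + 145)² - 1*(-15741) = (1 + 142*150)²/142² + 15741 = (1 + 21300)²*(1/20164) + 15741 = 21301²*(1/20164) + 15741 = 453732601*(1/20164) + 15741 = 453732601/20164 + 15741 = 771134125/20164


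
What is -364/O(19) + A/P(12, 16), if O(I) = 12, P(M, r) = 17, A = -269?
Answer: -2354/51 ≈ -46.157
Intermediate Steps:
-364/O(19) + A/P(12, 16) = -364/12 - 269/17 = -364*1/12 - 269*1/17 = -91/3 - 269/17 = -2354/51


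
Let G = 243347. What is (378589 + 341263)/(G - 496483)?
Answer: -179963/63284 ≈ -2.8437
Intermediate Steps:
(378589 + 341263)/(G - 496483) = (378589 + 341263)/(243347 - 496483) = 719852/(-253136) = 719852*(-1/253136) = -179963/63284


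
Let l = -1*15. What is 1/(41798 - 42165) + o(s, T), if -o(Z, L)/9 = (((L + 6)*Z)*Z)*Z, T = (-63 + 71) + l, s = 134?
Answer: 7947361511/367 ≈ 2.1655e+7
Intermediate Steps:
l = -15
T = -7 (T = (-63 + 71) - 15 = 8 - 15 = -7)
o(Z, L) = -9*Z³*(6 + L) (o(Z, L) = -9*((L + 6)*Z)*Z*Z = -9*((6 + L)*Z)*Z*Z = -9*(Z*(6 + L))*Z*Z = -9*Z²*(6 + L)*Z = -9*Z³*(6 + L))
1/(41798 - 42165) + o(s, T) = 1/(41798 - 42165) + 9*134³*(-6 - 1*(-7)) = 1/(-367) + 9*2406104*(-6 + 7) = -1/367 + 9*2406104*1 = -1/367 + 21654936 = 7947361511/367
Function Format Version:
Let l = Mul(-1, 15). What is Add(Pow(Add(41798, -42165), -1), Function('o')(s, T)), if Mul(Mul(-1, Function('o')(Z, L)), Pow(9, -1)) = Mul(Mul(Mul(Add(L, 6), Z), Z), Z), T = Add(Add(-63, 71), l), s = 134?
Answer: Rational(7947361511, 367) ≈ 2.1655e+7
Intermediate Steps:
l = -15
T = -7 (T = Add(Add(-63, 71), -15) = Add(8, -15) = -7)
Function('o')(Z, L) = Mul(-9, Pow(Z, 3), Add(6, L)) (Function('o')(Z, L) = Mul(-9, Mul(Mul(Mul(Add(L, 6), Z), Z), Z)) = Mul(-9, Mul(Mul(Mul(Add(6, L), Z), Z), Z)) = Mul(-9, Mul(Mul(Mul(Z, Add(6, L)), Z), Z)) = Mul(-9, Mul(Mul(Pow(Z, 2), Add(6, L)), Z)) = Mul(-9, Mul(Pow(Z, 3), Add(6, L))) = Mul(-9, Pow(Z, 3), Add(6, L)))
Add(Pow(Add(41798, -42165), -1), Function('o')(s, T)) = Add(Pow(Add(41798, -42165), -1), Mul(9, Pow(134, 3), Add(-6, Mul(-1, -7)))) = Add(Pow(-367, -1), Mul(9, 2406104, Add(-6, 7))) = Add(Rational(-1, 367), Mul(9, 2406104, 1)) = Add(Rational(-1, 367), 21654936) = Rational(7947361511, 367)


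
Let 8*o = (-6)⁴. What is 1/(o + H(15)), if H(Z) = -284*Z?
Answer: -1/4098 ≈ -0.00024402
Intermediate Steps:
o = 162 (o = (⅛)*(-6)⁴ = (⅛)*1296 = 162)
1/(o + H(15)) = 1/(162 - 284*15) = 1/(162 - 4260) = 1/(-4098) = -1/4098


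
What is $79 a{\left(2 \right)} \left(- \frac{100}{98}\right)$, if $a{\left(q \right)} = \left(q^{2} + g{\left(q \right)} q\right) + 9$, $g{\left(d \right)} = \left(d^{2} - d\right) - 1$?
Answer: $- \frac{59250}{49} \approx -1209.2$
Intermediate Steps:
$g{\left(d \right)} = -1 + d^{2} - d$
$a{\left(q \right)} = 9 + q^{2} + q \left(-1 + q^{2} - q\right)$ ($a{\left(q \right)} = \left(q^{2} + \left(-1 + q^{2} - q\right) q\right) + 9 = \left(q^{2} + q \left(-1 + q^{2} - q\right)\right) + 9 = 9 + q^{2} + q \left(-1 + q^{2} - q\right)$)
$79 a{\left(2 \right)} \left(- \frac{100}{98}\right) = 79 \left(9 + 2^{3} - 2\right) \left(- \frac{100}{98}\right) = 79 \left(9 + 8 - 2\right) \left(\left(-100\right) \frac{1}{98}\right) = 79 \cdot 15 \left(- \frac{50}{49}\right) = 1185 \left(- \frac{50}{49}\right) = - \frac{59250}{49}$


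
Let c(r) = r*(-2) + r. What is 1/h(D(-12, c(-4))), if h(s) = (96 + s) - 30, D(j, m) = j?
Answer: 1/54 ≈ 0.018519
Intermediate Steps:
c(r) = -r (c(r) = -2*r + r = -r)
h(s) = 66 + s
1/h(D(-12, c(-4))) = 1/(66 - 12) = 1/54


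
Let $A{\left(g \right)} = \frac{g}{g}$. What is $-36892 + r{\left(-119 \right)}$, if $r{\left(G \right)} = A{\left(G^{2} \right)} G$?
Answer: $-37011$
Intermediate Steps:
$A{\left(g \right)} = 1$
$r{\left(G \right)} = G$ ($r{\left(G \right)} = 1 G = G$)
$-36892 + r{\left(-119 \right)} = -36892 - 119 = -37011$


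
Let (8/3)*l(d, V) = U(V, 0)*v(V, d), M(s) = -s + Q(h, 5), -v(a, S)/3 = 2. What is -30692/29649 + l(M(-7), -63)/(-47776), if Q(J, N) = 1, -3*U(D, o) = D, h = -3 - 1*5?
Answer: -5859760307/5666042496 ≈ -1.0342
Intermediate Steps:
h = -8 (h = -3 - 5 = -8)
U(D, o) = -D/3
v(a, S) = -6 (v(a, S) = -3*2 = -6)
M(s) = 1 - s (M(s) = -s + 1 = 1 - s)
l(d, V) = 3*V/4 (l(d, V) = 3*(-V/3*(-6))/8 = 3*(2*V)/8 = 3*V/4)
-30692/29649 + l(M(-7), -63)/(-47776) = -30692/29649 + ((¾)*(-63))/(-47776) = -30692*1/29649 - 189/4*(-1/47776) = -30692/29649 + 189/191104 = -5859760307/5666042496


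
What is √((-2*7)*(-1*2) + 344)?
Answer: 2*√93 ≈ 19.287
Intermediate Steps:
√((-2*7)*(-1*2) + 344) = √(-14*(-2) + 344) = √(28 + 344) = √372 = 2*√93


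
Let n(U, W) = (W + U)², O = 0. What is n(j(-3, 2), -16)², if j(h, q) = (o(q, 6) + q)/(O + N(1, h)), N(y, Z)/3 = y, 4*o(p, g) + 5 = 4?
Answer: 1171350625/20736 ≈ 56489.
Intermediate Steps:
o(p, g) = -¼ (o(p, g) = -5/4 + (¼)*4 = -5/4 + 1 = -¼)
N(y, Z) = 3*y
j(h, q) = -1/12 + q/3 (j(h, q) = (-¼ + q)/(0 + 3*1) = (-¼ + q)/(0 + 3) = (-¼ + q)/3 = (-¼ + q)*(⅓) = -1/12 + q/3)
n(U, W) = (U + W)²
n(j(-3, 2), -16)² = (((-1/12 + (⅓)*2) - 16)²)² = (((-1/12 + ⅔) - 16)²)² = ((7/12 - 16)²)² = ((-185/12)²)² = (34225/144)² = 1171350625/20736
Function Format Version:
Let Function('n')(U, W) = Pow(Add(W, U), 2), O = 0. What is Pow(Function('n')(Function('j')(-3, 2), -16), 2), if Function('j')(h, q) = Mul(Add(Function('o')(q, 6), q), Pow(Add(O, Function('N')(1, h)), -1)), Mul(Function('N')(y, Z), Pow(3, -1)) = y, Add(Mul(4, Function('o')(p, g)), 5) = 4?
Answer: Rational(1171350625, 20736) ≈ 56489.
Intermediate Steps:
Function('o')(p, g) = Rational(-1, 4) (Function('o')(p, g) = Add(Rational(-5, 4), Mul(Rational(1, 4), 4)) = Add(Rational(-5, 4), 1) = Rational(-1, 4))
Function('N')(y, Z) = Mul(3, y)
Function('j')(h, q) = Add(Rational(-1, 12), Mul(Rational(1, 3), q)) (Function('j')(h, q) = Mul(Add(Rational(-1, 4), q), Pow(Add(0, Mul(3, 1)), -1)) = Mul(Add(Rational(-1, 4), q), Pow(Add(0, 3), -1)) = Mul(Add(Rational(-1, 4), q), Pow(3, -1)) = Mul(Add(Rational(-1, 4), q), Rational(1, 3)) = Add(Rational(-1, 12), Mul(Rational(1, 3), q)))
Function('n')(U, W) = Pow(Add(U, W), 2)
Pow(Function('n')(Function('j')(-3, 2), -16), 2) = Pow(Pow(Add(Add(Rational(-1, 12), Mul(Rational(1, 3), 2)), -16), 2), 2) = Pow(Pow(Add(Add(Rational(-1, 12), Rational(2, 3)), -16), 2), 2) = Pow(Pow(Add(Rational(7, 12), -16), 2), 2) = Pow(Pow(Rational(-185, 12), 2), 2) = Pow(Rational(34225, 144), 2) = Rational(1171350625, 20736)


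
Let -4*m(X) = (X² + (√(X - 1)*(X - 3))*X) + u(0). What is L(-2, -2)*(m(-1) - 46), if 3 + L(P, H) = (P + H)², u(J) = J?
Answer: -2405/4 - 13*I*√2 ≈ -601.25 - 18.385*I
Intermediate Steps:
L(P, H) = -3 + (H + P)² (L(P, H) = -3 + (P + H)² = -3 + (H + P)²)
m(X) = -X²/4 - X*√(-1 + X)*(-3 + X)/4 (m(X) = -((X² + (√(X - 1)*(X - 3))*X) + 0)/4 = -((X² + (√(-1 + X)*(-3 + X))*X) + 0)/4 = -((X² + X*√(-1 + X)*(-3 + X)) + 0)/4 = -(X² + X*√(-1 + X)*(-3 + X))/4 = -X²/4 - X*√(-1 + X)*(-3 + X)/4)
L(-2, -2)*(m(-1) - 46) = (-3 + (-2 - 2)²)*((¼)*(-1)*(-1*(-1) + 3*√(-1 - 1) - 1*(-1)*√(-1 - 1)) - 46) = (-3 + (-4)²)*((¼)*(-1)*(1 + 3*√(-2) - 1*(-1)*√(-2)) - 46) = (-3 + 16)*((¼)*(-1)*(1 + 3*(I*√2) - 1*(-1)*I*√2) - 46) = 13*((¼)*(-1)*(1 + 3*I*√2 + I*√2) - 46) = 13*((¼)*(-1)*(1 + 4*I*√2) - 46) = 13*((-¼ - I*√2) - 46) = 13*(-185/4 - I*√2) = -2405/4 - 13*I*√2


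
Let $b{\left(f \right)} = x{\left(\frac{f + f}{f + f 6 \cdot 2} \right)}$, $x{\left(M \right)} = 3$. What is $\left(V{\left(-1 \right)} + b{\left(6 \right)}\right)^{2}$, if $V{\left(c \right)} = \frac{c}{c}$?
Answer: $16$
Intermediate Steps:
$V{\left(c \right)} = 1$
$b{\left(f \right)} = 3$
$\left(V{\left(-1 \right)} + b{\left(6 \right)}\right)^{2} = \left(1 + 3\right)^{2} = 4^{2} = 16$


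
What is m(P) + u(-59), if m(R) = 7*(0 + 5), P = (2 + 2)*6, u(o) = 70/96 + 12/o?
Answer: 100609/2832 ≈ 35.526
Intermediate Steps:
u(o) = 35/48 + 12/o (u(o) = 70*(1/96) + 12/o = 35/48 + 12/o)
P = 24 (P = 4*6 = 24)
m(R) = 35 (m(R) = 7*5 = 35)
m(P) + u(-59) = 35 + (35/48 + 12/(-59)) = 35 + (35/48 + 12*(-1/59)) = 35 + (35/48 - 12/59) = 35 + 1489/2832 = 100609/2832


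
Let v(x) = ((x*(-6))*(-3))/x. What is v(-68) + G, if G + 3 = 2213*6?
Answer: 13293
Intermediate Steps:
G = 13275 (G = -3 + 2213*6 = -3 + 13278 = 13275)
v(x) = 18 (v(x) = (-6*x*(-3))/x = (18*x)/x = 18)
v(-68) + G = 18 + 13275 = 13293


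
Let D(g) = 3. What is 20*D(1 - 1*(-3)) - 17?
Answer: 43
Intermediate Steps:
20*D(1 - 1*(-3)) - 17 = 20*3 - 17 = 60 - 17 = 43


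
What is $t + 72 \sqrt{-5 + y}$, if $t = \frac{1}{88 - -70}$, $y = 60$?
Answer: $\frac{1}{158} + 72 \sqrt{55} \approx 533.97$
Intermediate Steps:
$t = \frac{1}{158}$ ($t = \frac{1}{88 + 70} = \frac{1}{158} \approx 0.0063291$)
$t + 72 \sqrt{-5 + y} = \frac{1}{158} + 72 \sqrt{-5 + 60} = \frac{1}{158} + 72 \sqrt{55}$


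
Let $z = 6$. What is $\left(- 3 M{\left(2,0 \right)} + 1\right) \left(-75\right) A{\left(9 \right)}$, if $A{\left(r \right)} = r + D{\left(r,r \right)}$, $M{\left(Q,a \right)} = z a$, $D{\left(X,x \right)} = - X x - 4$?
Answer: $5700$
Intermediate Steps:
$D{\left(X,x \right)} = -4 - X x$ ($D{\left(X,x \right)} = - X x - 4 = -4 - X x$)
$M{\left(Q,a \right)} = 6 a$
$A{\left(r \right)} = -4 + r - r^{2}$ ($A{\left(r \right)} = r - \left(4 + r r\right) = r - \left(4 + r^{2}\right) = -4 + r - r^{2}$)
$\left(- 3 M{\left(2,0 \right)} + 1\right) \left(-75\right) A{\left(9 \right)} = \left(- 3 \cdot 6 \cdot 0 + 1\right) \left(-75\right) \left(-4 + 9 - 9^{2}\right) = \left(\left(-3\right) 0 + 1\right) \left(-75\right) \left(-4 + 9 - 81\right) = \left(0 + 1\right) \left(-75\right) \left(-4 + 9 - 81\right) = 1 \left(-75\right) \left(-76\right) = \left(-75\right) \left(-76\right) = 5700$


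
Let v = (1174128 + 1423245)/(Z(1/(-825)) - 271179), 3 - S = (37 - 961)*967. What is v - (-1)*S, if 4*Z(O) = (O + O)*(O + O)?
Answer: 164914635788196489/184571206874 ≈ 8.9350e+5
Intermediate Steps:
Z(O) = O² (Z(O) = ((O + O)*(O + O))/4 = ((2*O)*(2*O))/4 = (4*O²)/4 = O²)
S = 893511 (S = 3 - (37 - 961)*967 = 3 - (-924)*967 = 3 - 1*(-893508) = 3 + 893508 = 893511)
v = -1767836998125/184571206874 (v = (1174128 + 1423245)/((1/(-825))² - 271179) = 2597373/((-1/825)² - 271179) = 2597373/(1/680625 - 271179) = 2597373/(-184571206874/680625) = 2597373*(-680625/184571206874) = -1767836998125/184571206874 ≈ -9.5781)
v - (-1)*S = -1767836998125/184571206874 - (-1)*893511 = -1767836998125/184571206874 - 1*(-893511) = -1767836998125/184571206874 + 893511 = 164914635788196489/184571206874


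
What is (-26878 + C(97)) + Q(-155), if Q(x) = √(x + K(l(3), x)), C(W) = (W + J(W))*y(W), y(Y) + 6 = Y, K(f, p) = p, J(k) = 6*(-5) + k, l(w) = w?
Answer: -11954 + I*√310 ≈ -11954.0 + 17.607*I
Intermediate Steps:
J(k) = -30 + k
y(Y) = -6 + Y
C(W) = (-30 + 2*W)*(-6 + W) (C(W) = (W + (-30 + W))*(-6 + W) = (-30 + 2*W)*(-6 + W))
Q(x) = √2*√x (Q(x) = √(x + x) = √(2*x) = √2*√x)
(-26878 + C(97)) + Q(-155) = (-26878 + 2*(-15 + 97)*(-6 + 97)) + √2*√(-155) = (-26878 + 2*82*91) + √2*(I*√155) = (-26878 + 14924) + I*√310 = -11954 + I*√310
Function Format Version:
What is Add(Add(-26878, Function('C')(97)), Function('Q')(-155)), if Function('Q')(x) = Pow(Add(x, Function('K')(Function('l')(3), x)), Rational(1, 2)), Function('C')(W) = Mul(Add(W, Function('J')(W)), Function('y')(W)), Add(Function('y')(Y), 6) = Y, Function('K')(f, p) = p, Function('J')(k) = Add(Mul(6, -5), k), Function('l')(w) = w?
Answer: Add(-11954, Mul(I, Pow(310, Rational(1, 2)))) ≈ Add(-11954., Mul(17.607, I))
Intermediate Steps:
Function('J')(k) = Add(-30, k)
Function('y')(Y) = Add(-6, Y)
Function('C')(W) = Mul(Add(-30, Mul(2, W)), Add(-6, W)) (Function('C')(W) = Mul(Add(W, Add(-30, W)), Add(-6, W)) = Mul(Add(-30, Mul(2, W)), Add(-6, W)))
Function('Q')(x) = Mul(Pow(2, Rational(1, 2)), Pow(x, Rational(1, 2))) (Function('Q')(x) = Pow(Add(x, x), Rational(1, 2)) = Pow(Mul(2, x), Rational(1, 2)) = Mul(Pow(2, Rational(1, 2)), Pow(x, Rational(1, 2))))
Add(Add(-26878, Function('C')(97)), Function('Q')(-155)) = Add(Add(-26878, Mul(2, Add(-15, 97), Add(-6, 97))), Mul(Pow(2, Rational(1, 2)), Pow(-155, Rational(1, 2)))) = Add(Add(-26878, Mul(2, 82, 91)), Mul(Pow(2, Rational(1, 2)), Mul(I, Pow(155, Rational(1, 2))))) = Add(Add(-26878, 14924), Mul(I, Pow(310, Rational(1, 2)))) = Add(-11954, Mul(I, Pow(310, Rational(1, 2))))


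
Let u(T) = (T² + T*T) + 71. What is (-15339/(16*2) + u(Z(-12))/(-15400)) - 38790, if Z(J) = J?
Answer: -2418993011/61600 ≈ -39269.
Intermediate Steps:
u(T) = 71 + 2*T² (u(T) = (T² + T²) + 71 = 2*T² + 71 = 71 + 2*T²)
(-15339/(16*2) + u(Z(-12))/(-15400)) - 38790 = (-15339/(16*2) + (71 + 2*(-12)²)/(-15400)) - 38790 = (-15339/32 + (71 + 2*144)*(-1/15400)) - 38790 = (-15339*1/32 + (71 + 288)*(-1/15400)) - 38790 = (-15339/32 + 359*(-1/15400)) - 38790 = (-15339/32 - 359/15400) - 38790 = -29529011/61600 - 38790 = -2418993011/61600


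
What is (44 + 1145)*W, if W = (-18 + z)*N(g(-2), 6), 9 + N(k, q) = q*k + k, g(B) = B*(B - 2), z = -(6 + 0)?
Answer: -1341192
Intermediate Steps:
z = -6 (z = -1*6 = -6)
g(B) = B*(-2 + B)
N(k, q) = -9 + k + k*q (N(k, q) = -9 + (q*k + k) = -9 + (k*q + k) = -9 + (k + k*q) = -9 + k + k*q)
W = -1128 (W = (-18 - 6)*(-9 - 2*(-2 - 2) - 2*(-2 - 2)*6) = -24*(-9 - 2*(-4) - 2*(-4)*6) = -24*(-9 + 8 + 8*6) = -24*(-9 + 8 + 48) = -24*47 = -1128)
(44 + 1145)*W = (44 + 1145)*(-1128) = 1189*(-1128) = -1341192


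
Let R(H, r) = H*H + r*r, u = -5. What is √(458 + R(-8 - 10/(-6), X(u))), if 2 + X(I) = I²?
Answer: 2*√2311/3 ≈ 32.049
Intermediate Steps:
X(I) = -2 + I²
R(H, r) = H² + r²
√(458 + R(-8 - 10/(-6), X(u))) = √(458 + ((-8 - 10/(-6))² + (-2 + (-5)²)²)) = √(458 + ((-8 - 10*(-1)/6)² + (-2 + 25)²)) = √(458 + ((-8 - 1*(-5/3))² + 23²)) = √(458 + ((-8 + 5/3)² + 529)) = √(458 + ((-19/3)² + 529)) = √(458 + (361/9 + 529)) = √(458 + 5122/9) = √(9244/9) = 2*√2311/3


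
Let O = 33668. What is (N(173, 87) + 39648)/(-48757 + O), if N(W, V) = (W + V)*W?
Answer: -84628/15089 ≈ -5.6086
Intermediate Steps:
N(W, V) = W*(V + W) (N(W, V) = (V + W)*W = W*(V + W))
(N(173, 87) + 39648)/(-48757 + O) = (173*(87 + 173) + 39648)/(-48757 + 33668) = (173*260 + 39648)/(-15089) = (44980 + 39648)*(-1/15089) = 84628*(-1/15089) = -84628/15089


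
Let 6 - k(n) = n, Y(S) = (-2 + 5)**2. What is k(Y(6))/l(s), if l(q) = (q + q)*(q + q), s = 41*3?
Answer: -1/20172 ≈ -4.9574e-5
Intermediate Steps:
Y(S) = 9 (Y(S) = 3**2 = 9)
k(n) = 6 - n
s = 123
l(q) = 4*q**2 (l(q) = (2*q)*(2*q) = 4*q**2)
k(Y(6))/l(s) = (6 - 1*9)/((4*123**2)) = (6 - 9)/((4*15129)) = -3/60516 = -3*1/60516 = -1/20172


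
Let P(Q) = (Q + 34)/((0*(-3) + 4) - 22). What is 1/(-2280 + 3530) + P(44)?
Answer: -16247/3750 ≈ -4.3325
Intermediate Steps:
P(Q) = -17/9 - Q/18 (P(Q) = (34 + Q)/((0 + 4) - 22) = (34 + Q)/(4 - 22) = (34 + Q)/(-18) = (34 + Q)*(-1/18) = -17/9 - Q/18)
1/(-2280 + 3530) + P(44) = 1/(-2280 + 3530) + (-17/9 - 1/18*44) = 1/1250 + (-17/9 - 22/9) = 1/1250 - 13/3 = -16247/3750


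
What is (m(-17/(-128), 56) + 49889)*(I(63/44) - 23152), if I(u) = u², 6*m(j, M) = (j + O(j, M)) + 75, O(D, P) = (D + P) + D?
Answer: -1717955963544013/1486848 ≈ -1.1554e+9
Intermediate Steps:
O(D, P) = P + 2*D
m(j, M) = 25/2 + j/2 + M/6 (m(j, M) = ((j + (M + 2*j)) + 75)/6 = ((M + 3*j) + 75)/6 = (75 + M + 3*j)/6 = 25/2 + j/2 + M/6)
(m(-17/(-128), 56) + 49889)*(I(63/44) - 23152) = ((25/2 + (-17/(-128))/2 + (⅙)*56) + 49889)*((63/44)² - 23152) = ((25/2 + (-17*(-1/128))/2 + 28/3) + 49889)*((63*(1/44))² - 23152) = ((25/2 + (½)*(17/128) + 28/3) + 49889)*((63/44)² - 23152) = ((25/2 + 17/256 + 28/3) + 49889)*(3969/1936 - 23152) = (16819/768 + 49889)*(-44818303/1936) = (38331571/768)*(-44818303/1936) = -1717955963544013/1486848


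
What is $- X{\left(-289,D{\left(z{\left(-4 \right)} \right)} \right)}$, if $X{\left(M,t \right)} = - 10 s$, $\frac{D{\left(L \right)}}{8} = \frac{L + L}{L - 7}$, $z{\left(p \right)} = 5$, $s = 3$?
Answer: $30$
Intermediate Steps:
$D{\left(L \right)} = \frac{16 L}{-7 + L}$ ($D{\left(L \right)} = 8 \frac{L + L}{L - 7} = 8 \frac{2 L}{-7 + L} = \frac{16 L}{-7 + L}$)
$X{\left(M,t \right)} = -30$ ($X{\left(M,t \right)} = \left(-10\right) 3 = -30$)
$- X{\left(-289,D{\left(z{\left(-4 \right)} \right)} \right)} = \left(-1\right) \left(-30\right) = 30$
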